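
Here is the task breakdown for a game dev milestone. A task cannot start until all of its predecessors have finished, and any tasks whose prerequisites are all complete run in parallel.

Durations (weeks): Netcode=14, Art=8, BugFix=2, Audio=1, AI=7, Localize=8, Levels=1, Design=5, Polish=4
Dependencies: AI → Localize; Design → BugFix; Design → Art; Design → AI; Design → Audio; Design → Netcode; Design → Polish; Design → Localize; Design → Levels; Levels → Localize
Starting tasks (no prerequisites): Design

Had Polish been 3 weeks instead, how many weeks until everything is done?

Critical path before the change: Design→AI→Localize = 5+7+8 = 20 giving 20 weeks.
The longest path through Polish is only 9 weeks, so Polish has float 11.
That remains the longest chain; total 20 weeks.

20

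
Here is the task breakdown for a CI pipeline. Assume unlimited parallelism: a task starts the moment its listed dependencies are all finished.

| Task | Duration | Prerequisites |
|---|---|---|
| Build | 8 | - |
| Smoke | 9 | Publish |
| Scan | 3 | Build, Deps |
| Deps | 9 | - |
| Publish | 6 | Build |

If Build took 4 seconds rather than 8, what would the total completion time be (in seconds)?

Critical path before the change: Build→Publish→Smoke = 8+6+9 = 23 giving 23 seconds.
Since Build is critical, the -4 change carries straight to that chain (now 19 seconds).
No other chain overtakes it, so the finish is 19 seconds.

19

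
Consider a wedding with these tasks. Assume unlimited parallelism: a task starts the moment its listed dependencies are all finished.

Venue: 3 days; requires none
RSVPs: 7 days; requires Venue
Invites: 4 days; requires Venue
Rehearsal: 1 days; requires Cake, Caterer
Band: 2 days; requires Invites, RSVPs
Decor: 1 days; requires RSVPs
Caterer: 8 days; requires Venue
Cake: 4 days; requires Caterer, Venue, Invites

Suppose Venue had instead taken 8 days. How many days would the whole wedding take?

21

Critical path before the change: Venue→Caterer→Cake→Rehearsal = 3+8+4+1 = 16 giving 16 days.
Venue is on the critical path; changing it to 8 makes that path 21 days.
No other chain overtakes it, so the finish is 21 days.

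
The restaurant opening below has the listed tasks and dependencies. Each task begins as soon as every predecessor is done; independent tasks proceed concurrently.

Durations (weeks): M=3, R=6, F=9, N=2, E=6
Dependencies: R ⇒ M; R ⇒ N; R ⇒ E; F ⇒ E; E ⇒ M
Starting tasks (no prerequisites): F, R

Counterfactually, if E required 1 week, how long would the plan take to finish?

13

Critical path before the change: F→E→M = 9+6+3 = 18 giving 18 weeks.
E lies on that path, so at 1 week the path becomes 13 weeks.
The critical path is still F→E→M; finish is now 13 weeks.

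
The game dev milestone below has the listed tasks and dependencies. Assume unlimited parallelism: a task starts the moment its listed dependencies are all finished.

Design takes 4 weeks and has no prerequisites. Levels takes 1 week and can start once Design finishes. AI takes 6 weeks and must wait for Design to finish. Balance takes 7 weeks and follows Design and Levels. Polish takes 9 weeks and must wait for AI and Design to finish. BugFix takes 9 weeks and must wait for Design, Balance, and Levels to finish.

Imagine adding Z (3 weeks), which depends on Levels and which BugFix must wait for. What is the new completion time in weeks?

Originally the plan takes 21 weeks.
With Z inserted, BugFix now waits for max(Design, Balance, Levels, Z).
New critical path: Design→Levels→Balance→BugFix = 4+1+7+9 = 21 ⇒ 21 weeks.

21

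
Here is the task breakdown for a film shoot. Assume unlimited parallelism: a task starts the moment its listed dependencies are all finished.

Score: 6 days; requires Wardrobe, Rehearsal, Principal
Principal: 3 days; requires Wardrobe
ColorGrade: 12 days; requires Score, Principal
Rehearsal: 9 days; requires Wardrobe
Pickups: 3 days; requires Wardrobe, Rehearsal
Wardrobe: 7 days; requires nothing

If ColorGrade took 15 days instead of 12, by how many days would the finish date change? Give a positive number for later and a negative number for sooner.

3

Critical path before the change: Wardrobe→Rehearsal→Score→ColorGrade = 7+9+6+12 = 34 giving 34 days.
Since ColorGrade is critical, the +3 change carries straight to that chain (now 37 days).
No other chain overtakes it, so the finish is 37 days.
Change in finish: 37 − 34 = +3 days.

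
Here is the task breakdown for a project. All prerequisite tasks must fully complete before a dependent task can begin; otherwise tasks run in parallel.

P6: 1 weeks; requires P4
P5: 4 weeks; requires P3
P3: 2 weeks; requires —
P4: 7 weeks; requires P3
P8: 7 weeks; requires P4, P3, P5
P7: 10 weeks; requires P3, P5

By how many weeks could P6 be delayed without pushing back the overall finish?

6

The longest chain is P3→P4→P8 = 2+7+7 = 16; overall finish 16 weeks.
P6 finishes as early as 10 and must finish by 16.
Float = 16 − 10 = 6.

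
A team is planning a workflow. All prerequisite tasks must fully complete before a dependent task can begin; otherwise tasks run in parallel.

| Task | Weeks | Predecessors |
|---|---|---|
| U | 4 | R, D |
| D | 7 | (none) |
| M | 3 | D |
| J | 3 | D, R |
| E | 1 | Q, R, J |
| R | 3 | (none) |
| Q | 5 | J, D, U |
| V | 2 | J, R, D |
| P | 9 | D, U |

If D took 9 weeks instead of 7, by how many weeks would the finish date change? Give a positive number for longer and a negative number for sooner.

2

Actual critical path: D→U→P = 7+4+9 = 20 ⇒ 20 weeks.
D is on the critical path; changing it to 9 makes that path 22 weeks.
The critical path is still D→U→P; finish is now 22 weeks.
Change in finish: 22 − 20 = +2 weeks.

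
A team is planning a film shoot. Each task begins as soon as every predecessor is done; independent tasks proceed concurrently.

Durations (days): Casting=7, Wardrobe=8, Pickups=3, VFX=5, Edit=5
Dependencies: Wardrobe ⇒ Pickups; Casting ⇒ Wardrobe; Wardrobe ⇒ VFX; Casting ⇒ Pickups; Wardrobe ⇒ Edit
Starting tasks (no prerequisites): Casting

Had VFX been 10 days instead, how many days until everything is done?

25

Baseline: Casting→Wardrobe→VFX = 7+8+5 = 20 → 20 days.
Since VFX is critical, the +5 change carries straight to that chain (now 25 days).
No other chain overtakes it, so the finish is 25 days.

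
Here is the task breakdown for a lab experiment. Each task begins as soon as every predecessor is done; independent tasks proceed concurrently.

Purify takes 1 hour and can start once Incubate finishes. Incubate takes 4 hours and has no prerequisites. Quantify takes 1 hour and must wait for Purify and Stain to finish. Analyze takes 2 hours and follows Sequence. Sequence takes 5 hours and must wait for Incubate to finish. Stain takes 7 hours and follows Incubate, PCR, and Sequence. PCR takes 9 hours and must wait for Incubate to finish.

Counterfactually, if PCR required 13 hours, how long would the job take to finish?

25

As given, the longest chain is Incubate→PCR→Stain→Quantify = 4+9+7+1 = 21, so the finish is 21 hours.
PCR is on the critical path; changing it to 13 makes that path 25 hours.
The critical path is still Incubate→PCR→Stain→Quantify; finish is now 25 hours.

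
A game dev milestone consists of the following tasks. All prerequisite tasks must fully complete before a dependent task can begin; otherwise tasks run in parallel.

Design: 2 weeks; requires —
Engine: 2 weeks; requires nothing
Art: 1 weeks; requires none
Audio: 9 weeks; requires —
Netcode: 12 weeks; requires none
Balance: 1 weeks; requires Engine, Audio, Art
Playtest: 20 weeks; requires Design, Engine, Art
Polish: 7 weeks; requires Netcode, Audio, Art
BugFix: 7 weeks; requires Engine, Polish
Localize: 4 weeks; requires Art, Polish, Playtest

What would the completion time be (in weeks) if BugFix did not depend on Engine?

26

With the dependency in place, Design→Playtest→Localize = 2+20+4 = 26 sets the finish at 26 weeks.
Dropping Engine→BugFix doesn't change BugFix's earliest start (19); another predecessor still binds.
New critical path: Design→Playtest→Localize = 2+20+4 = 26 ⇒ 26 weeks.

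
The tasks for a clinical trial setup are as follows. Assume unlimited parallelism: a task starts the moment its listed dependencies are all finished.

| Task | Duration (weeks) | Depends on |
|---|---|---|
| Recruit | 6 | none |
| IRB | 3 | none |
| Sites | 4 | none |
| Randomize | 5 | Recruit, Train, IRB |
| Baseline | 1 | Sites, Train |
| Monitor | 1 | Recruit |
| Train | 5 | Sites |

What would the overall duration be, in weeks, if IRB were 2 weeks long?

Actual critical path: Sites→Train→Randomize = 4+5+5 = 14 ⇒ 14 weeks.
IRB is off the critical path — its longest chain is 8 weeks, giving 6 of slack.
That remains the longest chain; total 14 weeks.

14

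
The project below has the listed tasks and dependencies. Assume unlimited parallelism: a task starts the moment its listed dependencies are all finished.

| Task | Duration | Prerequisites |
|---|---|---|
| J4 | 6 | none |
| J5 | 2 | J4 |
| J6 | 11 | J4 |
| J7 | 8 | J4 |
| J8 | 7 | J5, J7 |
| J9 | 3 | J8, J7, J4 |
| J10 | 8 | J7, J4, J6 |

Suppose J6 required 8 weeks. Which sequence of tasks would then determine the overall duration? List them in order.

J4, J7, J8, J9

Actual critical path: J4→J6→J10 = 6+11+8 = 25 ⇒ 25 weeks.
J6 is on the critical path; changing it to 8 makes that path 22 weeks.
Now J4→J7→J8→J9 = 6+8+7+3 = 24 is longest, so the finish becomes 24 weeks.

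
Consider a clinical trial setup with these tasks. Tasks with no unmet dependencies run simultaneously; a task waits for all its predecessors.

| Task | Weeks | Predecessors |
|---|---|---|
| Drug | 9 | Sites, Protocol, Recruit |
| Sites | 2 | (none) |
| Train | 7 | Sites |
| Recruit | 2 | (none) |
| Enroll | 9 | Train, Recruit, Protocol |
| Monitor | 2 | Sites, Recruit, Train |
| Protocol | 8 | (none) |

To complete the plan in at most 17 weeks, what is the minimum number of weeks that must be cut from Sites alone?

Current finish: 18 weeks; target: 17.
Sites is on every critical path, so each week cut from Sites cuts the finish by one (this holds down to a finish of 17).
Need 18 − 17 = 1 week off Sites → Sites becomes 1 week, finish becomes 17.

1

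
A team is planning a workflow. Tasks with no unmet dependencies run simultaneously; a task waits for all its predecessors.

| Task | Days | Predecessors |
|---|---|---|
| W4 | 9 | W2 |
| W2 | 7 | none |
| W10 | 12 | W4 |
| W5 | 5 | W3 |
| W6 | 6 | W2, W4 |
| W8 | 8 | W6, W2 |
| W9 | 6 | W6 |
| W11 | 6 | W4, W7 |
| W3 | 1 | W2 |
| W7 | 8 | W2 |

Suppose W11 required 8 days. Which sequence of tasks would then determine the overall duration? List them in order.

W2, W4, W6, W8

The binding path is W2→W4→W6→W8 = 7+9+6+8 = 30; finish at 30 days.
The longest path through W11 is only 22 days, so W11 has float 8.
The critical path is still W2→W4→W6→W8; finish is now 30 days.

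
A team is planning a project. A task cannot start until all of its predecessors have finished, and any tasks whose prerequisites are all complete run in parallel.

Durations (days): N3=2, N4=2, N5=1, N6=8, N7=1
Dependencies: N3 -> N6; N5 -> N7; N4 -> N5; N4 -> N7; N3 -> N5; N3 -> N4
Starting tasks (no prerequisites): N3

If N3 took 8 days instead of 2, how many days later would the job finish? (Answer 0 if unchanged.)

As given, the longest chain is N3→N6 = 2+8 = 10, so the finish is 10 days.
N3 is on the critical path; changing it to 8 makes that path 16 days.
The critical path is still N3→N6; finish is now 16 days.
Change in finish: 16 − 10 = +6 days.

6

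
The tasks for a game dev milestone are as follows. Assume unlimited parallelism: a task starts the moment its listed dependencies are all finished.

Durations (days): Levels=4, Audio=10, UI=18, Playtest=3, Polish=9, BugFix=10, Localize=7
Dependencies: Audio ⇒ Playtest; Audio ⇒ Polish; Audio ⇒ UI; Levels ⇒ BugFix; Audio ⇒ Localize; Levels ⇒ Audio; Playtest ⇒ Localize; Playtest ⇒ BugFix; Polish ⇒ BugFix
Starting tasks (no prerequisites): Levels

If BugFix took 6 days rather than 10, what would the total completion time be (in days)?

32

As given, the longest chain is Levels→Audio→Polish→BugFix = 4+10+9+10 = 33, so the finish is 33 days.
Since BugFix is critical, the -4 change carries straight to that chain (now 29 days).
Now Levels→Audio→UI = 4+10+18 = 32 is longest, so the finish becomes 32 days.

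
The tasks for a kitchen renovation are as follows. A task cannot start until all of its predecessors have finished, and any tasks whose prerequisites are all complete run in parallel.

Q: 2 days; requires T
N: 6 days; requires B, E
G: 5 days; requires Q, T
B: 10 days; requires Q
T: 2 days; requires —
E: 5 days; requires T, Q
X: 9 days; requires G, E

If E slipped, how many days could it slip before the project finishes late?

2

Critical path: T→Q→B→N = 2+2+10+6 = 20, so the finish is 20 days.
Longest path through E: 18 days (earliest finish 9, latest finish 11).
So E can slip 11 − 9 = 2 days.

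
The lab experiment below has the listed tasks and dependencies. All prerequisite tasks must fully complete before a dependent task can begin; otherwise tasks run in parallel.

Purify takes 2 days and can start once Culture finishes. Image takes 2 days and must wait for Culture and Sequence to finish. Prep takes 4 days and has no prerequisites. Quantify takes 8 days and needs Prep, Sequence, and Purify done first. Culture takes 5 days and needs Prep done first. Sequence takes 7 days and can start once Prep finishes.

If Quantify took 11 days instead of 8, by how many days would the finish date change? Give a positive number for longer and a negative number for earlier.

3

As given, the longest chain is Prep→Culture→Purify→Quantify = 4+5+2+8 = 19, so the finish is 19 days.
Quantify is on the critical path; changing it to 11 makes that path 22 days.
The critical path is still Prep→Culture→Purify→Quantify; finish is now 22 days.
Change in finish: 22 − 19 = +3 days.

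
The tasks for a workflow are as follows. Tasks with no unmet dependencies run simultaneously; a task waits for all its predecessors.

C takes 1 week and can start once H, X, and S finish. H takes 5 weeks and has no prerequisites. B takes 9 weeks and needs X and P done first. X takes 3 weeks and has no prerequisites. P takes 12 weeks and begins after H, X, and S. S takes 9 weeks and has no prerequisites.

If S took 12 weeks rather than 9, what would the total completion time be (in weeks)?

Critical path before the change: S→P→B = 9+12+9 = 30 giving 30 weeks.
Since S is critical, the +3 change carries straight to that chain (now 33 weeks).
That remains the longest chain; total 33 weeks.

33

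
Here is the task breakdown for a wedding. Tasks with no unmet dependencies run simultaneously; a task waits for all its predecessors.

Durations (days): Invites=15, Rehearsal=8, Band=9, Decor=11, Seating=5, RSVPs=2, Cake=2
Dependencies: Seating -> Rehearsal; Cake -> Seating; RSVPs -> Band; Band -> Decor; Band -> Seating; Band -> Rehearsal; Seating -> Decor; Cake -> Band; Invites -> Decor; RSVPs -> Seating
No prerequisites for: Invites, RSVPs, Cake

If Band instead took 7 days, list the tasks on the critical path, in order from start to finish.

Invites, Decor

As given, the longest chain is RSVPs→Band→Seating→Decor = 2+9+5+11 = 27, so the finish is 27 days.
Band lies on that path, so at 7 days the path becomes 25 days.
The binding chain switches to Invites→Decor = 15+11 = 26; finish 26 days.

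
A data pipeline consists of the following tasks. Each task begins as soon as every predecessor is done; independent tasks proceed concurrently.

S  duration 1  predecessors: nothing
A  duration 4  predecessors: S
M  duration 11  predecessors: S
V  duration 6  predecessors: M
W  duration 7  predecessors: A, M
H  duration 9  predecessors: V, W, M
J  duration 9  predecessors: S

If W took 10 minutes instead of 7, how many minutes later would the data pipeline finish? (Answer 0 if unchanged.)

Baseline: S→M→W→H = 1+11+7+9 = 28 → 28 minutes.
Since W is critical, the +3 change carries straight to that chain (now 31 minutes).
The critical path is still S→M→W→H; finish is now 31 minutes.
Change in finish: 31 − 28 = +3 minutes.

3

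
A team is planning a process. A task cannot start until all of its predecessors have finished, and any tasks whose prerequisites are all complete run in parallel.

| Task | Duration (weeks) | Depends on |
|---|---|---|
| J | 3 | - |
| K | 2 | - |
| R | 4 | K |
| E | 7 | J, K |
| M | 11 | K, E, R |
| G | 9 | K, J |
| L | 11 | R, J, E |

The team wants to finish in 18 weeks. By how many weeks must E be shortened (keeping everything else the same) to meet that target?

3

Current finish: 21 weeks; target: 18.
E is on every critical path, so each week cut from E cuts the finish by one (this holds down to a finish of 17).
Need 21 − 18 = 3 weeks off E → E becomes 4 weeks, finish becomes 18.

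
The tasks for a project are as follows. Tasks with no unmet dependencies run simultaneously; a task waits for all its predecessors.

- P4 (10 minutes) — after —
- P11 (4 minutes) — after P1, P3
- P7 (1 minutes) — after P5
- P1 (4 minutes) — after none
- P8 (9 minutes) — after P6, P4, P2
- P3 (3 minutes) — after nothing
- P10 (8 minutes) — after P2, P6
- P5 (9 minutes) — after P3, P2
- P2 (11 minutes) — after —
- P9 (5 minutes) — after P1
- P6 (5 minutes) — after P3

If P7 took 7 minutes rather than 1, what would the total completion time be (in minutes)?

The binding path is P2→P5→P7 = 11+9+1 = 21; finish at 21 minutes.
P7 lies on that path, so at 7 minutes the path becomes 27 minutes.
No other chain overtakes it, so the finish is 27 minutes.

27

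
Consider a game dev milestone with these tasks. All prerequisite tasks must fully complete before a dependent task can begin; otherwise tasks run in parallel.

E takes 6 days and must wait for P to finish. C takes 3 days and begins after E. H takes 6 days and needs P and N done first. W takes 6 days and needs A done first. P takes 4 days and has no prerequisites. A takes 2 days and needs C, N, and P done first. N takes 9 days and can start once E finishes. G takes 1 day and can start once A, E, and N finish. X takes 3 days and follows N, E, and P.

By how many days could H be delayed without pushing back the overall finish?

The longest chain is P→E→N→A→W = 4+6+9+2+6 = 27; overall finish 27 days.
H finishes as early as 25 and must finish by 27.
So H can slip 27 − 25 = 2 days.

2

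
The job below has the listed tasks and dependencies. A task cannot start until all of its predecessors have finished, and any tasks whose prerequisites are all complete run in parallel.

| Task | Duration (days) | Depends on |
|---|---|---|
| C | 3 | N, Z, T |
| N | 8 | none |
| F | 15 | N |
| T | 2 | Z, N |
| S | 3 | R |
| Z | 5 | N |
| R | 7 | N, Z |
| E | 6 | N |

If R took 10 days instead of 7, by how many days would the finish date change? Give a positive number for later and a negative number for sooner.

Baseline: N→Z→R→S = 8+5+7+3 = 23 → 23 days.
R is on the critical path; changing it to 10 makes that path 26 days.
The critical path is still N→Z→R→S; finish is now 26 days.
Change in finish: 26 − 23 = +3 days.

3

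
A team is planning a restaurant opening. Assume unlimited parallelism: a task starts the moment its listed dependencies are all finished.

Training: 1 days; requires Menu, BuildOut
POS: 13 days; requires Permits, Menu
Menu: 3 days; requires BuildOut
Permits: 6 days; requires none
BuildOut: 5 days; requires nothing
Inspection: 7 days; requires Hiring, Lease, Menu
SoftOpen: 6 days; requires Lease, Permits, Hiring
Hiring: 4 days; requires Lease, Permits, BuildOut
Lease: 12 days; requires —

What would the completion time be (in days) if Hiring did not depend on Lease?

21

With the dependency in place, Lease→Hiring→Inspection = 12+4+7 = 23 sets the finish at 23 days.
Without Lease→Hiring, Hiring's earliest start moves from 12 to 6.
New critical path: BuildOut→Menu→POS = 5+3+13 = 21 ⇒ 21 days.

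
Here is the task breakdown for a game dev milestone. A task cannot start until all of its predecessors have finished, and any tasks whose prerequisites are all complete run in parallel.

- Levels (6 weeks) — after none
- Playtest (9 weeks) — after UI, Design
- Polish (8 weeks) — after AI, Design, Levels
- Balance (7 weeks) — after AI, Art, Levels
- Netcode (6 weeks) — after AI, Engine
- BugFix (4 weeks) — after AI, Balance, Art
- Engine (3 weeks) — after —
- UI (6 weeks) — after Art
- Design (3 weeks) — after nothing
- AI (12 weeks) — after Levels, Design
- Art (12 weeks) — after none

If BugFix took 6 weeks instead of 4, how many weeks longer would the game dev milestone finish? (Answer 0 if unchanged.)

Actual critical path: Levels→AI→Balance→BugFix = 6+12+7+4 = 29 ⇒ 29 weeks.
Since BugFix is critical, the +2 change carries straight to that chain (now 31 weeks).
The critical path is still Levels→AI→Balance→BugFix; finish is now 31 weeks.
Change in finish: 31 − 29 = +2 weeks.

2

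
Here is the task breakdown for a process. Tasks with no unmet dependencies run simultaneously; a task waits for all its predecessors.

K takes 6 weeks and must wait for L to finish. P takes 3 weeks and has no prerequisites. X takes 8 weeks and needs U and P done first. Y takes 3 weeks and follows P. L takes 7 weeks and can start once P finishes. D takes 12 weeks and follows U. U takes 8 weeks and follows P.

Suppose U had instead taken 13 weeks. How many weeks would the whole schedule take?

Actual critical path: P→U→D = 3+8+12 = 23 ⇒ 23 weeks.
Since U is critical, the +5 change carries straight to that chain (now 28 weeks).
No other chain overtakes it, so the finish is 28 weeks.

28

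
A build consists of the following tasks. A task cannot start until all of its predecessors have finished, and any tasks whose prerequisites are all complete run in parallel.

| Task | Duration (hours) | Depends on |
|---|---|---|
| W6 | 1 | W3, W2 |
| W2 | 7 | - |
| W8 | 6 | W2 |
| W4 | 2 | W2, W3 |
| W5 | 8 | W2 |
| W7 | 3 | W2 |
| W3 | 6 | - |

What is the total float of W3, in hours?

The longest chain is W2→W5 = 7+8 = 15; overall finish 15 hours.
W3 finishes as early as 6 and must finish by 13.
Slack of W3 = 7 − 0 = 7 hours.

7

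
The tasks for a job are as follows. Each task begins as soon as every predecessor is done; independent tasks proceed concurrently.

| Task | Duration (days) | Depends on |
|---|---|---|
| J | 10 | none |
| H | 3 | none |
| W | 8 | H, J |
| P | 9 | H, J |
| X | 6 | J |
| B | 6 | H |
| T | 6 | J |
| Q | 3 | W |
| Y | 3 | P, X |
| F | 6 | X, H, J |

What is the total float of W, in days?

J→P→Y = 10+9+3 = 22 sets the makespan at 22 days.
Longest path through W: 21 days (earliest finish 18, latest finish 19).
So W can slip 19 − 18 = 1 day.

1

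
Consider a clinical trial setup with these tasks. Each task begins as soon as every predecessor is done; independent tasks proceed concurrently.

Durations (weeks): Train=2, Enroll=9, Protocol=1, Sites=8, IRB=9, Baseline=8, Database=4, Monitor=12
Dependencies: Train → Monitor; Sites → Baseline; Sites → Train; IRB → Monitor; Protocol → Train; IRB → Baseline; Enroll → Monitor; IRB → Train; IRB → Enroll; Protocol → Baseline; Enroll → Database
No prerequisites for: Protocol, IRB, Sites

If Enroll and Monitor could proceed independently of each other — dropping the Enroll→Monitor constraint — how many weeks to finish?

With the dependency in place, IRB→Enroll→Monitor = 9+9+12 = 30 sets the finish at 30 weeks.
Without Enroll→Monitor, Monitor's earliest start moves from 18 to 11.
The longest chain is now IRB→Train→Monitor = 9+2+12 = 23, so the plan takes 23 weeks.

23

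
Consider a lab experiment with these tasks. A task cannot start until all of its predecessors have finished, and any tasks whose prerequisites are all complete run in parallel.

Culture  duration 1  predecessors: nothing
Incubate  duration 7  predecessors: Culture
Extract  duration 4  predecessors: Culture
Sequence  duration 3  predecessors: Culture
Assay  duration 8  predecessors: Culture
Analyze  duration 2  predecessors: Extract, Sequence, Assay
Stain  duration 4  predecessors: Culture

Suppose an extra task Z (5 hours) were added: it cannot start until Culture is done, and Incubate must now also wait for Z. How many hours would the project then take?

Originally the project takes 11 hours.
With Z inserted, Incubate now waits for max(Culture, Z).
New critical path: Culture→Z→Incubate = 1+5+7 = 13 ⇒ 13 hours.

13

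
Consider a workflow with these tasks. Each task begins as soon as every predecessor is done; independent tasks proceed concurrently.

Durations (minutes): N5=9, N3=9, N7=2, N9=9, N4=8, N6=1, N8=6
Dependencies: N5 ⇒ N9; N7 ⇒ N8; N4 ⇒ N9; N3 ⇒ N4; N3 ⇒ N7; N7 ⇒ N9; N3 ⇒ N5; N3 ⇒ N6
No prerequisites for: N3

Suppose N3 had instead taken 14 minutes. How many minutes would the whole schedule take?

Actual critical path: N3→N5→N9 = 9+9+9 = 27 ⇒ 27 minutes.
N3 lies on that path, so at 14 minutes the path becomes 32 minutes.
The critical path is still N3→N5→N9; finish is now 32 minutes.

32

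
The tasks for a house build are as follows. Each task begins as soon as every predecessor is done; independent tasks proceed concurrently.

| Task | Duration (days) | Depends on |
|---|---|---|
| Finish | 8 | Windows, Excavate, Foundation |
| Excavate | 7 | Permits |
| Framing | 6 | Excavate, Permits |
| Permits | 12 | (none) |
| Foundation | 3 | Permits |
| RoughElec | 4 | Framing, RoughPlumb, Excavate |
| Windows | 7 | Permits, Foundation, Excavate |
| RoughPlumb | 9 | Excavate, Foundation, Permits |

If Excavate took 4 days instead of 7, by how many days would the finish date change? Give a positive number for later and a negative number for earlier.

As given, the longest chain is Permits→Excavate→Windows→Finish = 12+7+7+8 = 34, so the finish is 34 days.
Excavate is on the critical path; changing it to 4 makes that path 31 days.
No other chain overtakes it, so the finish is 31 days.
Change in finish: 31 − 34 = -3 days.

-3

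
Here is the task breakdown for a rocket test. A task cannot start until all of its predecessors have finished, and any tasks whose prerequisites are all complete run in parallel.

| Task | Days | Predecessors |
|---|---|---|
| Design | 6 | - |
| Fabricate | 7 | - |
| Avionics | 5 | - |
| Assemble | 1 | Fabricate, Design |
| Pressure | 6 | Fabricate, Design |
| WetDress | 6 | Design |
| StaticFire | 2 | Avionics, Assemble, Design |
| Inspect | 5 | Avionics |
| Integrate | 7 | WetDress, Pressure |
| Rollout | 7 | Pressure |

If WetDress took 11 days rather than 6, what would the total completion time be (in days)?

24

Baseline: Fabricate→Pressure→Integrate = 7+6+7 = 20 → 20 days.
WetDress is off the critical path — its longest chain is 19 days, giving 1 of slack.
New critical path: Design→WetDress→Integrate = 6+11+7 = 24 ⇒ 24 days.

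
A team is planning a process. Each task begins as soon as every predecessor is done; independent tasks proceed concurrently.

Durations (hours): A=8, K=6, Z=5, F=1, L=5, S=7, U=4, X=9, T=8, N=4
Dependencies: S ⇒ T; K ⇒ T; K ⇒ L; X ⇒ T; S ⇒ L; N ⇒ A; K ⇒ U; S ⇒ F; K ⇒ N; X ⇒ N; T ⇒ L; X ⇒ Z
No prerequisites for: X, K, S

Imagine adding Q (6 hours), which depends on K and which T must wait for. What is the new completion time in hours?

Originally the schedule takes 22 hours.
With Q inserted, T now waits for max(K, S, X, Q).
New critical path: K→Q→T→L = 6+6+8+5 = 25 ⇒ 25 hours.

25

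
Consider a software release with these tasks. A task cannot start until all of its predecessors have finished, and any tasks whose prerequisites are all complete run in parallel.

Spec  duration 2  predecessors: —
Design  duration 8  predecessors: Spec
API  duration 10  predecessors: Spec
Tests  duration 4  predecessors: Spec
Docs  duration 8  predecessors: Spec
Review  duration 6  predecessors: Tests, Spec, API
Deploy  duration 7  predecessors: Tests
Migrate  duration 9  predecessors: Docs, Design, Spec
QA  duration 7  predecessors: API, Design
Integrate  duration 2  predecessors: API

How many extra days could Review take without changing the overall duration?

Spec→Design→Migrate = 2+8+9 = 19 sets the makespan at 19 days.
Longest path through Review: 18 days (earliest finish 18, latest finish 19).
So Review can slip 19 − 18 = 1 day.

1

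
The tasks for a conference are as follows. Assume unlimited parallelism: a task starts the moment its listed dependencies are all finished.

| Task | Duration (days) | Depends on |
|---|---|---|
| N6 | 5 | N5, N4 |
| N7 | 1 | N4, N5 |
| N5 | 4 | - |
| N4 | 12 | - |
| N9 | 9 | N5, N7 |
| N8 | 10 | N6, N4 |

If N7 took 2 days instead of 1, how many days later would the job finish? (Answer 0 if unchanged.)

0

Baseline: N4→N6→N8 = 12+5+10 = 27 → 27 days.
N7 has 5 days of float (longest path through it is 22).
That remains the longest chain; total 27 days.
Change in finish: 27 − 27 = +0 days.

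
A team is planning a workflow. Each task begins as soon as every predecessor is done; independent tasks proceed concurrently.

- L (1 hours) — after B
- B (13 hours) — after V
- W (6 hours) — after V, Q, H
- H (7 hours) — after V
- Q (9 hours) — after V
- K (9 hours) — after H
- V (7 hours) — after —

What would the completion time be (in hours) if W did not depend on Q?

23

With the dependency in place, V→H→K = 7+7+9 = 23 sets the finish at 23 hours.
Without Q→W, W's earliest start moves from 16 to 14.
The longest chain is now V→H→K = 7+7+9 = 23, so the plan takes 23 hours.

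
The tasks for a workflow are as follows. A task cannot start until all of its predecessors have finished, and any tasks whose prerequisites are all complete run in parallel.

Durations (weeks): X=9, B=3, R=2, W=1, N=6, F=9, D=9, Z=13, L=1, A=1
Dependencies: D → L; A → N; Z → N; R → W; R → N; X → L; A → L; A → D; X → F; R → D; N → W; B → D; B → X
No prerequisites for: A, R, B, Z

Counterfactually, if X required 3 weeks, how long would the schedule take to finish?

20

Actual critical path: B→X→F = 3+9+9 = 21 ⇒ 21 weeks.
Since X is critical, the -6 change carries straight to that chain (now 15 weeks).
The binding chain switches to Z→N→W = 13+6+1 = 20; finish 20 weeks.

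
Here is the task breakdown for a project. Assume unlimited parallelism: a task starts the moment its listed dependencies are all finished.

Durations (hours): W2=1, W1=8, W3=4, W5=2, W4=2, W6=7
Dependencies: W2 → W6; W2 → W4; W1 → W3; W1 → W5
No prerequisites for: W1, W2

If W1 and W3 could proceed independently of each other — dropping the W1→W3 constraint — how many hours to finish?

Original critical path: W1→W3 = 8+4 = 12 ⇒ 12 hours.
Without W1→W3, W3's earliest start moves from 8 to 0.
After: W1→W5 = 8+2 = 10 → 10 hours.

10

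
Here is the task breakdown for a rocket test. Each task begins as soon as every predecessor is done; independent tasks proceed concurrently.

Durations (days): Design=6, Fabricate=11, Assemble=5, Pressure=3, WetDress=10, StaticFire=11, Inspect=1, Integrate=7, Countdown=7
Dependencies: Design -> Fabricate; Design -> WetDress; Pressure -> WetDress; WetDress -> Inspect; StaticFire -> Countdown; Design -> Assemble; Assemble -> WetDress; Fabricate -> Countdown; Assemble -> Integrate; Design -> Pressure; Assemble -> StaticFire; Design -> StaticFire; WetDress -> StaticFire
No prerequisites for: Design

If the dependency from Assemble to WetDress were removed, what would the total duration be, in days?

Before: longest chain Design→Assemble→WetDress→StaticFire→Countdown = 6+5+10+11+7 = 39, finish 39.
Without Assemble→WetDress, WetDress's earliest start moves from 11 to 9.
The longest chain is now Design→Pressure→WetDress→StaticFire→Countdown = 6+3+10+11+7 = 37, so the project takes 37 days.

37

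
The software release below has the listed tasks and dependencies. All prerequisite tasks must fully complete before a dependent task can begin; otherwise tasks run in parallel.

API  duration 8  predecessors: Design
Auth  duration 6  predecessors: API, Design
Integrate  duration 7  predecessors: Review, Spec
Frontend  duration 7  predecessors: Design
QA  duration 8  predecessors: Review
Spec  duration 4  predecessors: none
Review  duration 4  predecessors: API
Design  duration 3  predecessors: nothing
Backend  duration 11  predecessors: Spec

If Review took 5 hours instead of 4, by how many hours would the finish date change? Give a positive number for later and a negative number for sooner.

1

As given, the longest chain is Design→API→Review→QA = 3+8+4+8 = 23, so the finish is 23 hours.
Review is on the critical path; changing it to 5 makes that path 24 hours.
The critical path is still Design→API→Review→QA; finish is now 24 hours.
Change in finish: 24 − 23 = +1 hours.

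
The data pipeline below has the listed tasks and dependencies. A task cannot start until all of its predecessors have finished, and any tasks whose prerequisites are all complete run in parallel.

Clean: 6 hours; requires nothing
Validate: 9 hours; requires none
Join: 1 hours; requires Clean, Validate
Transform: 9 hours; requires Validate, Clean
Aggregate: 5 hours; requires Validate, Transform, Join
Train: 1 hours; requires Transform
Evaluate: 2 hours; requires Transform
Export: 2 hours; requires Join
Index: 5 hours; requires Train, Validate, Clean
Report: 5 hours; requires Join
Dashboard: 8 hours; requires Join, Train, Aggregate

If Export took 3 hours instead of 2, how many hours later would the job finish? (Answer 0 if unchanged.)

Baseline: Validate→Transform→Aggregate→Dashboard = 9+9+5+8 = 31 → 31 hours.
Export is off the critical path — its longest chain is 12 hours, giving 19 of slack.
The critical path is still Validate→Transform→Aggregate→Dashboard; finish is now 31 hours.
Change in finish: 31 − 31 = +0 hours.

0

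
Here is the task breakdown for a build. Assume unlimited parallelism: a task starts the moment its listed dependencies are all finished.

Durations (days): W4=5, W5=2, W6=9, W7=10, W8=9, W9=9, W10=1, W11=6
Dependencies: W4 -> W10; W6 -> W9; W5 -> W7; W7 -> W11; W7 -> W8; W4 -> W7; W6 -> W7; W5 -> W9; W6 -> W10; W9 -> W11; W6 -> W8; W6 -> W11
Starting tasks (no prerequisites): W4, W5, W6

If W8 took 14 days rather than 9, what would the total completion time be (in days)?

Baseline: W6→W7→W8 = 9+10+9 = 28 → 28 days.
W8 lies on that path, so at 14 days the path becomes 33 days.
The critical path is still W6→W7→W8; finish is now 33 days.

33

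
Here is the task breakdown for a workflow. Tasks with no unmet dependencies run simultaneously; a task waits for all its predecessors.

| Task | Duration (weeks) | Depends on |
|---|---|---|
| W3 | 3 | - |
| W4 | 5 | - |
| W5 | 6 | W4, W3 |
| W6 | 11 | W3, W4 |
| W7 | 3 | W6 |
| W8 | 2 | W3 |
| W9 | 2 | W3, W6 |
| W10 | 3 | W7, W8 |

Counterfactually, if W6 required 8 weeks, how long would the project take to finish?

Baseline: W4→W6→W7→W10 = 5+11+3+3 = 22 → 22 weeks.
W6 lies on that path, so at 8 weeks the path becomes 19 weeks.
That remains the longest chain; total 19 weeks.

19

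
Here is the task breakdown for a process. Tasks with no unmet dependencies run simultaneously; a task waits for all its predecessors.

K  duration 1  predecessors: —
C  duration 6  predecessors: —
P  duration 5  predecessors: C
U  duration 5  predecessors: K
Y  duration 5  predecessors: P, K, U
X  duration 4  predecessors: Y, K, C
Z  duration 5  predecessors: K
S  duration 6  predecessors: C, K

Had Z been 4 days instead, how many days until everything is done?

20

The binding path is C→P→Y→X = 6+5+5+4 = 20; finish at 20 days.
Z has 14 days of float (longest path through it is 6).
No other chain overtakes it, so the finish is 20 days.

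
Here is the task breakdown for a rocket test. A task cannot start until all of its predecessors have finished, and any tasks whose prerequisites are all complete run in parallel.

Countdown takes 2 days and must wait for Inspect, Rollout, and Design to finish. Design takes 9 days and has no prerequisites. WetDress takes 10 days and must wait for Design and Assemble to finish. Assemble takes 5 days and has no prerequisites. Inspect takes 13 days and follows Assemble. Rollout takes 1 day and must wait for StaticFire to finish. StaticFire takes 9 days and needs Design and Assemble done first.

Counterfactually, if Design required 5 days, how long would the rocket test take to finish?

20

Critical path before the change: Design→StaticFire→Rollout→Countdown = 9+9+1+2 = 21 giving 21 days.
Design lies on that path, so at 5 days the path becomes 17 days.
New critical path: Assemble→Inspect→Countdown = 5+13+2 = 20 ⇒ 20 days.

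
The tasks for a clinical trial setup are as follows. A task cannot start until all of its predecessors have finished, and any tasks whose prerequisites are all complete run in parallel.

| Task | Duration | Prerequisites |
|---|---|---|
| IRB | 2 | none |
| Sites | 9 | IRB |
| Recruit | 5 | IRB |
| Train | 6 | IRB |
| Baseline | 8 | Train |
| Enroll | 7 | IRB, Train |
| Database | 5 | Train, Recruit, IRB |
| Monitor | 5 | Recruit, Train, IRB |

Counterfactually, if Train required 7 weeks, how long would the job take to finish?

17

Critical path before the change: IRB→Train→Baseline = 2+6+8 = 16 giving 16 weeks.
Train is on the critical path; changing it to 7 makes that path 17 weeks.
That remains the longest chain; total 17 weeks.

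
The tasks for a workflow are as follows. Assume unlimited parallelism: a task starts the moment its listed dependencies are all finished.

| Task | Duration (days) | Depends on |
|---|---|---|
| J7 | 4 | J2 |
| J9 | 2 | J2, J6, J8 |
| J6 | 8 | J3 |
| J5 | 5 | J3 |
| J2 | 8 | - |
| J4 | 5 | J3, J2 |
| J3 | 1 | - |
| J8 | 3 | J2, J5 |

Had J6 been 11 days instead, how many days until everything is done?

As given, the longest chain is J2→J4 = 8+5 = 13, so the finish is 13 days.
J6 has 2 days of float (longest path through it is 11).
The binding chain switches to J3→J6→J9 = 1+11+2 = 14; finish 14 days.

14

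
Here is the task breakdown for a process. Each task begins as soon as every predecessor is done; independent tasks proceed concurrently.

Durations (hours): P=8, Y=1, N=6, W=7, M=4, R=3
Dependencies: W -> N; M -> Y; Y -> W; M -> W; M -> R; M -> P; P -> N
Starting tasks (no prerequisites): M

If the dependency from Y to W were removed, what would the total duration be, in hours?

Original critical path: M→P→N = 4+8+6 = 18 ⇒ 18 hours.
Without Y→W, W's earliest start moves from 5 to 4.
After: M→P→N = 4+8+6 = 18 → 18 hours.

18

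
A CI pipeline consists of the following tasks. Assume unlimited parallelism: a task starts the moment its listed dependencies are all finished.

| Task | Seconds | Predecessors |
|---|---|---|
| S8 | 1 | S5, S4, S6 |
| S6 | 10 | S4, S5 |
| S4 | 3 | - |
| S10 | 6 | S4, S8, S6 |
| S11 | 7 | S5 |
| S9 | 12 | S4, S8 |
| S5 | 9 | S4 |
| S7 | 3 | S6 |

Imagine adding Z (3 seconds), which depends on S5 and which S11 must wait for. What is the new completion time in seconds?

35

Originally the schedule takes 35 seconds.
With Z inserted, S11 now waits for max(S5, Z).
New critical path: S4→S5→S6→S8→S9 = 3+9+10+1+12 = 35 ⇒ 35 seconds.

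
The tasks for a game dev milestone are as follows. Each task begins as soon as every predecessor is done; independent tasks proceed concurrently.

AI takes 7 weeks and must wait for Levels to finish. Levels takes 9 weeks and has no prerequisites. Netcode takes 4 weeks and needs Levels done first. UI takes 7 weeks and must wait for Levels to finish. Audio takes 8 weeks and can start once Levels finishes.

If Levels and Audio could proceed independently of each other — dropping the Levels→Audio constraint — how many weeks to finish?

With the dependency in place, Levels→Audio = 9+8 = 17 sets the finish at 17 weeks.
Without Levels→Audio, Audio's earliest start moves from 9 to 0.
After: Levels→AI = 9+7 = 16 → 16 weeks.

16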